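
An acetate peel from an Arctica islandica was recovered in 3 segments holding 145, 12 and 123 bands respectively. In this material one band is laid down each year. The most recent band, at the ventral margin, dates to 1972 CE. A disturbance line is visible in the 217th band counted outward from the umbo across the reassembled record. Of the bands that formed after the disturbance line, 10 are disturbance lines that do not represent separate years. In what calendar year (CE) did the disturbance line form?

1919 CE

Total bands = 145 + 12 + 123 = 280.
280 − 217 = 63 bands lie beyond the disturbance line toward the ventral margin.
Removing the 10 false bands leaves 63 − 10 = 53 true bands beyond the disturbance line.
The band at the ventral margin is 1972 CE, so the disturbance line dates to 1972 − 53 = 1919 CE.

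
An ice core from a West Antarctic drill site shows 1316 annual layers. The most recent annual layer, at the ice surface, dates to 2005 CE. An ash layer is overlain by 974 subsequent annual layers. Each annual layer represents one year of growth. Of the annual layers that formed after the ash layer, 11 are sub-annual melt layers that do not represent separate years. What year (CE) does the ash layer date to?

1042 CE

There are 974 annual layers younger than the ash layer.
Removing the 11 false annual layers leaves 974 − 11 = 963 true annual layers beyond the ash layer.
The annual layer at the ice surface is 2005 CE, so the ash layer dates to 2005 − 963 = 1042 CE.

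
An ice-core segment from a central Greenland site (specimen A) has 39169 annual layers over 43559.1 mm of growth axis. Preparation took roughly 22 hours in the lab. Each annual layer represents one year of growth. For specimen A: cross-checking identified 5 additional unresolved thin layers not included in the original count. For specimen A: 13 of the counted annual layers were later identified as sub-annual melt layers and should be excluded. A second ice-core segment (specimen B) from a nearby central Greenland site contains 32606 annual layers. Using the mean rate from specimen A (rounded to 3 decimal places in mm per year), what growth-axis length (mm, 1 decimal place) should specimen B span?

36257.9 mm

Specimen A: correcting the raw count gives 39169 − 13 + 5 = 39161 true annual layers.
A: Mean rate = 43559.1 mm / 39161 years ≈ 1.112 mm/yr.
B's length ≈ 1.112 × 32606 = 36257.9 mm.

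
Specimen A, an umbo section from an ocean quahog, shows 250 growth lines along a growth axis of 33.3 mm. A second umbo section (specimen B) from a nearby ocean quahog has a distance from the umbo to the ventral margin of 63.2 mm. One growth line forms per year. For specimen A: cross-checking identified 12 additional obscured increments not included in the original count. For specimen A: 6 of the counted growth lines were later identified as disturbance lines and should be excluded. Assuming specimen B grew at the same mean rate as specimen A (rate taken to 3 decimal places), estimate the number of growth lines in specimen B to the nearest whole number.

Specimen A: after corrections the count is 250 − 6 + 12 = 256 growth lines.
A: 33.3 mm over 256 years gives 33.3 / 256 ≈ 0.130 mm per year.
For B, 63.2 / 0.130 = 486.15 years ≈ 486 growth lines.

486 growth lines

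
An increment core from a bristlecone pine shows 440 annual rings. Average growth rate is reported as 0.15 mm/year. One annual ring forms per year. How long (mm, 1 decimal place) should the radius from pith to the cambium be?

440 years of growth are recorded.
Length ≈ 0.15 × 440 = 66.0 mm.

66.0 mm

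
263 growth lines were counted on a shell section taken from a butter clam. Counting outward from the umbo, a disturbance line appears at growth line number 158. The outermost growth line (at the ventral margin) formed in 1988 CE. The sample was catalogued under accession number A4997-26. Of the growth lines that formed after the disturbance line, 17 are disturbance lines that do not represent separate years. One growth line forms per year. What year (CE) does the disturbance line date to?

263 − 158 = 105 growth lines lie beyond the disturbance line toward the ventral margin.
Removing the 17 false growth lines leaves 105 − 17 = 88 true growth lines beyond the disturbance line.
The growth line at the ventral margin is 1988 CE, so the disturbance line dates to 1988 − 88 = 1900 CE.

1900 CE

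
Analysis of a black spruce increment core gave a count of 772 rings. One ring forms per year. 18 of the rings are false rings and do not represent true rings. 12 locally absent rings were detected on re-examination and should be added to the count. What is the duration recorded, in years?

Correcting the raw count gives 772 − 18 + 12 = 766 true rings.
At one ring per year, that is 766 years.

766 years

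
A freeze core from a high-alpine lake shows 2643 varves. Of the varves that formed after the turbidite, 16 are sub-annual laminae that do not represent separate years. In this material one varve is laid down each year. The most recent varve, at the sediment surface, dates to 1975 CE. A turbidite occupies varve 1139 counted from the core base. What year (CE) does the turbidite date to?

487 CE

Between varve 1139 and the sediment surface there are 2643 − 1139 = 1504 varves.
Removing the 16 false varves leaves 1504 − 16 = 1488 true varves beyond the turbidite.
The varve at the sediment surface is 1975 CE, so the turbidite dates to 1975 − 1488 = 487 CE.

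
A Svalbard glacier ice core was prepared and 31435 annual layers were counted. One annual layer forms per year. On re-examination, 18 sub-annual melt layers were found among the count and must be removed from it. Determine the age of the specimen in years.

31417 years

Correcting the raw count gives 31435 − 18 = 31417 true annual layers.
At one annual layer per year, that is 31417 years.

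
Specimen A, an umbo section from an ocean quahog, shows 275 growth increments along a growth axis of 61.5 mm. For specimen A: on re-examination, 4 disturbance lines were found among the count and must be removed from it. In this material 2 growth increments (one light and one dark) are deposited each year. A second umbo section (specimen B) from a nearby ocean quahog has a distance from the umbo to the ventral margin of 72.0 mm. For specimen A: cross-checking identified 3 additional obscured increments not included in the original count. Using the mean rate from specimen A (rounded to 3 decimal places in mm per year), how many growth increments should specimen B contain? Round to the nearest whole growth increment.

Specimen A: correcting the raw count gives 275 − 4 + 3 = 274 true growth increments.
Specimen A: with 2 growth increments per year, 274 / 2 = 137 years.
A: Extension rate ≈ 61.5 / 137 = 0.449 mm/yr.
Specimen B: 72.0 mm / 0.449 mm per year = 160.36 years; at 2 growth increments per year that is 160.36 × 2 ≈ 321 growth increments.

321 growth increments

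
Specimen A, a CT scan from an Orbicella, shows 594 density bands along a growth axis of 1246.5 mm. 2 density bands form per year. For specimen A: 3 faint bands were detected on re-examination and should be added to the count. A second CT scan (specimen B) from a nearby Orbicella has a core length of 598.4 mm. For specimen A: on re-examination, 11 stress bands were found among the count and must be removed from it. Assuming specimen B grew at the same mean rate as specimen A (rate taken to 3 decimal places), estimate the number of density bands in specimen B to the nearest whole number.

281 density bands

Specimen A: adjusted count: 594 − 11 + 3 = 586 density bands.
Specimen A: dividing by 2 density bands per year: 586 / 2 = 293 years.
A: Mean rate = 1246.5 mm / 293 years ≈ 4.254 mm per year.
For B, 598.4 / 4.254 = 140.67 years; at 2 density bands per year that is 140.67 × 2 ≈ 281 density bands.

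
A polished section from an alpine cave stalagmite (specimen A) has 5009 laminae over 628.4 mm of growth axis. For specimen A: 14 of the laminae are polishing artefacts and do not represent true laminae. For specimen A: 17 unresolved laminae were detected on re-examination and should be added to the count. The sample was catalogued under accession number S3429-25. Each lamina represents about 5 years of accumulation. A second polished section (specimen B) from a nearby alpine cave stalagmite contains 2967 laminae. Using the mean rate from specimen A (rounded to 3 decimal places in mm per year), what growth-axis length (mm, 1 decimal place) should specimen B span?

Specimen A: after corrections the count is 5009 − 14 + 17 = 5012 laminae.
Specimen A: at 5 years per lamina, 5012 × 5 = 25060 years.
A: Mean rate = 628.4 mm / 25060 years ≈ 0.025 mm/year.
Specimen B: at 5 years per lamina, 2967 × 5 = 14835 years. B's length ≈ 0.025 × 14835 = 370.9 mm.

370.9 mm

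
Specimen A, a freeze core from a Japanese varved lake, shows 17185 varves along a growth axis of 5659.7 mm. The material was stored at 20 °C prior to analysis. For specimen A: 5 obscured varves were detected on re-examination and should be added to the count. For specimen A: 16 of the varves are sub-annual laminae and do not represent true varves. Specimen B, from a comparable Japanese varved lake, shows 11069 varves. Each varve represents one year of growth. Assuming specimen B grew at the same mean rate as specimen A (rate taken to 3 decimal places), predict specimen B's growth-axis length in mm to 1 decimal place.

Specimen A: true varve count = 17185 − 16 + 5 = 17174.
A: Extension rate ≈ 5659.7 / 17174 = 0.330 mm/year.
For B, 0.330 mm/year × 11069 years = 3652.8 mm.

3652.8 mm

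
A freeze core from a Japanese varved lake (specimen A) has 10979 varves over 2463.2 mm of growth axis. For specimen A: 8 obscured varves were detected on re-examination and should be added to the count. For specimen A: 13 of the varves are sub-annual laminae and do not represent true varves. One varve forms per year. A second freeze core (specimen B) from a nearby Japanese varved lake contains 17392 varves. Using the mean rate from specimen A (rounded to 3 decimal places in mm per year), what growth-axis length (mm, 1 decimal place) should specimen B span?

3895.8 mm

Specimen A: adjusted count: 10979 − 13 + 8 = 10974 varves.
A: Mean rate = 2463.2 mm / 10974 years ≈ 0.224 mm/year.
B's length ≈ 0.224 × 17392 = 3895.8 mm.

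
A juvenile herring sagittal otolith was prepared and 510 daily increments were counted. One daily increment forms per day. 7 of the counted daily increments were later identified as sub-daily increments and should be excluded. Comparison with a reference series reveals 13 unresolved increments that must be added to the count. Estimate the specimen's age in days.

516 d

True daily increment count = 510 − 7 + 13 = 516.
At one daily increment per day, that is 516 days.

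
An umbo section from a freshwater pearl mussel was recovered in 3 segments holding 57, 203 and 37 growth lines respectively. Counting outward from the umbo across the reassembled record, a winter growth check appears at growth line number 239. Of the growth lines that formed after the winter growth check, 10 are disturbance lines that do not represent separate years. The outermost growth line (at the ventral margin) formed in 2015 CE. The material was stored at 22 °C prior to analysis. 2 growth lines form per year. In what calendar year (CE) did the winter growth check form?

1991 CE

Total growth lines = 57 + 203 + 37 = 297.
297 − 239 = 58 growth lines lie beyond the winter growth check toward the ventral margin.
58 − 10 false = 48 true growth lines after the winter growth check.
48 growth lines at 2 per year is 48 / 2 = 24 years.
2015 − 24 = 1991 CE.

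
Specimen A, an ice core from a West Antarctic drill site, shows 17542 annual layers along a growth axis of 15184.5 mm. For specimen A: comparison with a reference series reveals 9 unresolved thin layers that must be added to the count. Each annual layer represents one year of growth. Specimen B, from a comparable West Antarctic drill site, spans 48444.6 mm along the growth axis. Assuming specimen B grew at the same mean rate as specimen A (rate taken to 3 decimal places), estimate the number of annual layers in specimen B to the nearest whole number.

56005 annual layers

Specimen A: after corrections the count is 17542 + 9 = 17551 annual layers.
A: 15184.5 mm over 17551 years gives 15184.5 / 17551 ≈ 0.865 mm/year.
B spans 48444.6 / 0.865 = 56005.32 years ≈ 56005 annual layers.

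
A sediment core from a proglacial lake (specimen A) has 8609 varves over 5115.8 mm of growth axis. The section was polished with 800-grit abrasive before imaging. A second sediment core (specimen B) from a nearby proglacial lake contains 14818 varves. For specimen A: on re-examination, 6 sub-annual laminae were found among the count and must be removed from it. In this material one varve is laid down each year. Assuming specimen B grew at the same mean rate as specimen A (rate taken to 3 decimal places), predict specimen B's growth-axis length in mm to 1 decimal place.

8816.7 mm

Specimen A: after corrections the count is 8609 − 6 = 8603 varves.
A: Mean rate = 5115.8 mm / 8603 years ≈ 0.595 mm/yr.
Length of B = 0.595 × 14818 = 8816.7 mm.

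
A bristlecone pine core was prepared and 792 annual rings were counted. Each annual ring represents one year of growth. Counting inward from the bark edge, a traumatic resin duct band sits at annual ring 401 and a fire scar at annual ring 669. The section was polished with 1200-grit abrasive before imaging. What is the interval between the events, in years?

268 years

The two markers are separated by 669 − 401 = 268 annual rings.
At one annual ring per year, 268 years elapsed between them.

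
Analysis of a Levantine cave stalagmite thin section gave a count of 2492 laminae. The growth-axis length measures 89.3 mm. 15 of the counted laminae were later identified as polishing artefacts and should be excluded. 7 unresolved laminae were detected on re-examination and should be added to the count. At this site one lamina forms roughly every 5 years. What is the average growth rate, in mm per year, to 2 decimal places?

After corrections the count is 2492 − 15 + 7 = 2484 laminae.
At 5 years per lamina, 2484 × 5 = 12420 years.
Mean rate = 89.3 mm / 12420 years ≈ 0.01 mm per year.

0.01 mm per year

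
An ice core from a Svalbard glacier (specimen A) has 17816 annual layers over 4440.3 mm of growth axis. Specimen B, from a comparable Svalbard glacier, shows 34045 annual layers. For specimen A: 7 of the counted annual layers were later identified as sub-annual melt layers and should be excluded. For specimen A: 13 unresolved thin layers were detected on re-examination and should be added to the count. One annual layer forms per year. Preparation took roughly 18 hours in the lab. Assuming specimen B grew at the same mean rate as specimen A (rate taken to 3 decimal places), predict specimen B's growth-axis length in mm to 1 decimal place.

Specimen A: after corrections the count is 17816 − 7 + 13 = 17822 annual layers.
A: 4440.3 mm over 17822 years gives 4440.3 / 17822 ≈ 0.249 mm/yr.
B's length ≈ 0.249 × 34045 = 8477.2 mm.

8477.2 mm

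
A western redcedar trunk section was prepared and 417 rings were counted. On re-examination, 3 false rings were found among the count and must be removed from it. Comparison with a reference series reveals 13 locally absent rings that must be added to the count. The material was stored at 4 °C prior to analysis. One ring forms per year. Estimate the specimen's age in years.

427 years

After corrections the count is 417 − 3 + 13 = 427 rings.
With a one-to-one ring periodicity this is 427 years.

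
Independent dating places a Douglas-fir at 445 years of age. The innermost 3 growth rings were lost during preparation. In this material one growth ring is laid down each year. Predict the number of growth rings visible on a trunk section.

442 growth rings

One growth ring per year gives 445 growth rings over 445 years.
Less the 3 uncaptured growth rings: 445 − 3 = 442.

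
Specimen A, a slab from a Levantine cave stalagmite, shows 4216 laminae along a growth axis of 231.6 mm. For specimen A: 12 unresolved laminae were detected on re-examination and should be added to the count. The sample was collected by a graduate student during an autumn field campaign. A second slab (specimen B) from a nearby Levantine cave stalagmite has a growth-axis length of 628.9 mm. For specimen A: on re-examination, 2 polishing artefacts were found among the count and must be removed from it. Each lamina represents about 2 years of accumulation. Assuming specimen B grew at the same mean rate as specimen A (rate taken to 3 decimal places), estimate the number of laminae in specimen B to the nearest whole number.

Specimen A: true lamina count = 4216 − 2 + 12 = 4226.
Specimen A: multiplying by 2 years per lamina: 4226 × 2 = 8452 years.
A: 231.6 mm over 8452 years gives 231.6 / 8452 ≈ 0.027 mm per year.
B spans 628.9 / 0.027 = 23292.59 years; at 2 years per lamina that is 23292.59 / 2 ≈ 11646 laminae.

11646 laminae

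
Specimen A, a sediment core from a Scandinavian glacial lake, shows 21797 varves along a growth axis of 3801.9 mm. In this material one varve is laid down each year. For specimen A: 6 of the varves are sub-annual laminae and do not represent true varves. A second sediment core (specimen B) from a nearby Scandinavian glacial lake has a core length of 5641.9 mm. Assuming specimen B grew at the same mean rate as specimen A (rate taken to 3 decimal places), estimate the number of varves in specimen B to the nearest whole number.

32425 varves

Specimen A: true varve count = 21797 − 6 = 21791.
A: Mean rate = 3801.9 mm / 21791 years ≈ 0.174 mm per year.
Specimen B: 5641.9 mm / 0.174 mm per year = 32424.71 years ≈ 32425 varves.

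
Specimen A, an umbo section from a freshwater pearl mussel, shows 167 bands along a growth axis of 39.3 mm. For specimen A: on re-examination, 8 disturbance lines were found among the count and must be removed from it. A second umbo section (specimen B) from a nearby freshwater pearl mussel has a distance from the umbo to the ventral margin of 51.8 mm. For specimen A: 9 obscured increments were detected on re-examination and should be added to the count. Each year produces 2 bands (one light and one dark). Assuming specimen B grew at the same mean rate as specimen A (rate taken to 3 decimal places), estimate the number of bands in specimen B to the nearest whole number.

Specimen A: correcting the raw count gives 167 − 8 + 9 = 168 true bands.
Specimen A: 168 bands at 2 per year is 168 / 2 = 84 years.
A: Mean rate = 39.3 mm / 84 years ≈ 0.468 mm/yr.
For B, 51.8 / 0.468 = 110.68 years; at 2 bands per year that is 110.68 × 2 ≈ 221 bands.

221 bands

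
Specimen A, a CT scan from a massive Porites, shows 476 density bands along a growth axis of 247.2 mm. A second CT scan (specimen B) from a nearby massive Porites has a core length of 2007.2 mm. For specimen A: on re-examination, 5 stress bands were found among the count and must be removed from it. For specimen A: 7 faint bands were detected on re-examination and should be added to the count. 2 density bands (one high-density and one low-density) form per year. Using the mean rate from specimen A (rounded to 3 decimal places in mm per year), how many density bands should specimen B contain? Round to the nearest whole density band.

3882 density bands

Specimen A: adjusted count: 476 − 5 + 7 = 478 density bands.
Specimen A: with 2 density bands per year, 478 / 2 = 239 years.
A: Extension rate ≈ 247.2 / 239 = 1.034 mm per year.
For B, 2007.2 / 1.034 = 1941.20 years; at 2 density bands per year that is 1941.20 × 2 ≈ 3882 density bands.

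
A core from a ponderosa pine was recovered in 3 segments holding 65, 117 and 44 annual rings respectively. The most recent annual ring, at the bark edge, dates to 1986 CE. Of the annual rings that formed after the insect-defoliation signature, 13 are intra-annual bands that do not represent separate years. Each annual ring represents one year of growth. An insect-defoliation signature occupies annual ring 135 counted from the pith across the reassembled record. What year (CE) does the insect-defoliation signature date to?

Total annual rings = 65 + 117 + 44 = 226.
226 − 135 = 91 annual rings lie beyond the insect-defoliation signature toward the bark edge.
Removing the 13 false annual rings leaves 91 − 13 = 78 true annual rings beyond the insect-defoliation signature.
The annual ring at the bark edge is 1986 CE, so the insect-defoliation signature dates to 1986 − 78 = 1908 CE.

1908 CE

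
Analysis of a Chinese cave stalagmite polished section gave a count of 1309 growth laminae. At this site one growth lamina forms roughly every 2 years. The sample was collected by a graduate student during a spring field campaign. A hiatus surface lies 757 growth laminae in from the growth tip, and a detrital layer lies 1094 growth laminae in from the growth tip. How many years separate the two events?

1094 − 757 = 337 growth laminae lie between the two events.
337 growth laminae at 2 years each span 337 × 2 = 674 years.

674 yr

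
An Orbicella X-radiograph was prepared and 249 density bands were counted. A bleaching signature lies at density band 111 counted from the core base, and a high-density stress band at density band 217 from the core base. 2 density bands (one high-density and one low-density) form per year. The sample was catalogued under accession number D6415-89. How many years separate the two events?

53 years

217 − 111 = 106 density bands lie between the two events.
106 density bands at 2 per year is 106 / 2 = 53 years.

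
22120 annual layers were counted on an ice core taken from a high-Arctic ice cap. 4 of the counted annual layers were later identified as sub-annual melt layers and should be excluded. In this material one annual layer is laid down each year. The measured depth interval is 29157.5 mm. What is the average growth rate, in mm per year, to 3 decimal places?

1.318 mm per year

True annual layer count = 22120 − 4 = 22116.
29157.5 mm over 22116 years gives 29157.5 / 22116 ≈ 1.318 mm per year.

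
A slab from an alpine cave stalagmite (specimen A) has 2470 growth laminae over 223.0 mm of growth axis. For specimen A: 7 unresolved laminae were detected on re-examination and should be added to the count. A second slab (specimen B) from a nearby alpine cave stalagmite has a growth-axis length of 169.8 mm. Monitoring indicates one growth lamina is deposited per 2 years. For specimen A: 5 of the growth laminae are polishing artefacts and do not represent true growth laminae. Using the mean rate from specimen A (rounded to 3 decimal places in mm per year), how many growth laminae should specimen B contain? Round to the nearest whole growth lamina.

1887 growth laminae

Specimen A: adjusted count: 2470 − 5 + 7 = 2472 growth laminae.
Specimen A: 2472 growth laminae at 2 years each span 2472 × 2 = 4944 years.
A: Mean rate = 223.0 mm / 4944 years ≈ 0.045 mm per year.
For B, 169.8 / 0.045 = 3773.33 years; at 2 years per growth lamina that is 3773.33 / 2 ≈ 1887 growth laminae.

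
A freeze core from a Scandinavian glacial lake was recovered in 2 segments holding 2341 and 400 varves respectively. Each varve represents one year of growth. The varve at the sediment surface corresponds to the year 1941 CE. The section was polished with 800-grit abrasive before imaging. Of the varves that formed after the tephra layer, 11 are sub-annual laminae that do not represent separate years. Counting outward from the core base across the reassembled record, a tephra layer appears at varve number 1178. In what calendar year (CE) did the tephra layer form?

Total varves = 2341 + 400 = 2741.
The tephra layer sits at varve 1178 from the core base, so 2741 − 1178 = 1563 varves formed after it.
Removing the 11 false varves leaves 1563 − 11 = 1552 true varves beyond the tephra layer.
1941 − 1552 = 389 CE.

389 CE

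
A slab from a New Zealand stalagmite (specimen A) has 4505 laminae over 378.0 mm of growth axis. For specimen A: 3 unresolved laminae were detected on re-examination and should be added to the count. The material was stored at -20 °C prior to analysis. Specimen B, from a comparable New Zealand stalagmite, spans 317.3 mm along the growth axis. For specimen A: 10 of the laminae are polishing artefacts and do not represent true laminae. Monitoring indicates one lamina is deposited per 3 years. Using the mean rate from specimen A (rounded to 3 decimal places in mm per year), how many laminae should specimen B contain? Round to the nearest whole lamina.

3777 laminae

Specimen A: correcting the raw count gives 4505 − 10 + 3 = 4498 true laminae.
Specimen A: at 3 years per lamina, 4498 × 3 = 13494 years.
A: Extension rate ≈ 378.0 / 13494 = 0.028 mm per year.
For B, 317.3 / 0.028 = 11332.14 years; at 3 years per lamina that is 11332.14 / 3 ≈ 3777 laminae.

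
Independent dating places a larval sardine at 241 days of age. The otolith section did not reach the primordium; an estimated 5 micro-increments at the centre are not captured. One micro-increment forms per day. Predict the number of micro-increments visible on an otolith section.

One micro-increment per day gives 241 micro-increments over 241 days.
Less the 5 uncaptured micro-increments: 241 − 5 = 236.

236 micro-increments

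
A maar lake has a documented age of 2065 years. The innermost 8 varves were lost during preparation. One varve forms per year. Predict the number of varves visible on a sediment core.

2057 varves

Expected varves over 2065 years: 2065.
Subtracting the 8 varves not captured gives 2065 − 8 = 2057 varves in the record.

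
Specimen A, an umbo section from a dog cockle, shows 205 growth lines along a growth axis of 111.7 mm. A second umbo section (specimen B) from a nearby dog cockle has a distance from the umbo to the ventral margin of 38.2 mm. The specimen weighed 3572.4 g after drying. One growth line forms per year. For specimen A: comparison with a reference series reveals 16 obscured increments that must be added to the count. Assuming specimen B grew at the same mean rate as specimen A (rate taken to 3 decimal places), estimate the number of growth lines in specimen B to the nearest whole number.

Specimen A: after corrections the count is 205 + 16 = 221 growth lines.
A: Mean rate = 111.7 mm / 221 years ≈ 0.505 mm per year.
Specimen B: 38.2 mm / 0.505 mm per year = 75.64 years ≈ 76 growth lines.

76 growth lines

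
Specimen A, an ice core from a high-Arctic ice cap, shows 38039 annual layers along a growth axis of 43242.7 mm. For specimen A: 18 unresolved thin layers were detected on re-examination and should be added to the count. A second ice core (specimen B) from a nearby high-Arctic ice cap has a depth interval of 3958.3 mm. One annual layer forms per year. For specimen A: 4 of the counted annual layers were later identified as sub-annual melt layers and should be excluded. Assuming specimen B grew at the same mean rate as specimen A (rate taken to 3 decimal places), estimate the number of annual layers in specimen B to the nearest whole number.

Specimen A: correcting the raw count gives 38039 − 4 + 18 = 38053 true annual layers.
A: Extension rate ≈ 43242.7 / 38053 = 1.136 mm per year.
For B, 3958.3 / 1.136 = 3484.42 years ≈ 3484 annual layers.

3484 annual layers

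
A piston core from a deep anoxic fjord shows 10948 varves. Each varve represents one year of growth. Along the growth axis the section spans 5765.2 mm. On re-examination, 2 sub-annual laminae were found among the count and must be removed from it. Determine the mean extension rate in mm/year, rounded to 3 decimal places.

After corrections the count is 10948 − 2 = 10946 varves.
Extension rate ≈ 5765.2 / 10946 = 0.527 mm/year.

0.527 mm/year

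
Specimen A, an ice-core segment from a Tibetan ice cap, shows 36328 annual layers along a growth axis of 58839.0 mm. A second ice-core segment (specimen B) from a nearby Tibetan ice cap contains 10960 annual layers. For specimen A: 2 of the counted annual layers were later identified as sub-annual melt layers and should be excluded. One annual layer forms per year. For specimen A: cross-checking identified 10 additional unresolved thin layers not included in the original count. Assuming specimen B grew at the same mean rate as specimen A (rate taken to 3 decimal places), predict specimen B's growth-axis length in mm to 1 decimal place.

17744.2 mm

Specimen A: after corrections the count is 36328 − 2 + 10 = 36336 annual layers.
A: Mean rate = 58839.0 mm / 36336 years ≈ 1.619 mm per year.
Length of B = 1.619 × 10960 = 17744.2 mm.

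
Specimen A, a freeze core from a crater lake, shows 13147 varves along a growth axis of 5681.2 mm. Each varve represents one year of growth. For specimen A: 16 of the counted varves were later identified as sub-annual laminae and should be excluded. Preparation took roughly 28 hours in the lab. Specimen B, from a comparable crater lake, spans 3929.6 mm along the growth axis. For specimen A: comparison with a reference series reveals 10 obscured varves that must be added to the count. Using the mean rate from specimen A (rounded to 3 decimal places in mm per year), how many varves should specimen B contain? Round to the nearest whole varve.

Specimen A: after corrections the count is 13147 − 16 + 10 = 13141 varves.
A: Mean rate = 5681.2 mm / 13141 years ≈ 0.432 mm per year.
B spans 3929.6 / 0.432 = 9096.30 years ≈ 9096 varves.

9096 varves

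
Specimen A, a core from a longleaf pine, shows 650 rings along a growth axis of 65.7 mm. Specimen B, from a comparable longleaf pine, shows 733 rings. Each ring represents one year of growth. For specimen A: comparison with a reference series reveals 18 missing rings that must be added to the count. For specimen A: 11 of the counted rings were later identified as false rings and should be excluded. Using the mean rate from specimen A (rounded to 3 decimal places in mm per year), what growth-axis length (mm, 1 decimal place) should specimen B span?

73.3 mm

Specimen A: correcting the raw count gives 650 − 11 + 18 = 657 true rings.
A: 65.7 mm over 657 years gives 65.7 / 657 ≈ 0.100 mm/yr.
For B, 0.100 mm/year × 733 years = 73.3 mm.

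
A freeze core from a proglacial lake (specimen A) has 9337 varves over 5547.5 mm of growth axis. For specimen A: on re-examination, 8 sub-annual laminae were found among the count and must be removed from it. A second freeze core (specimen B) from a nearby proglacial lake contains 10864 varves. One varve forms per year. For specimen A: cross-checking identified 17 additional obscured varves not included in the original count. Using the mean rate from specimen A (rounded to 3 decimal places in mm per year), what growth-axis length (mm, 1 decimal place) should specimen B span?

6453.2 mm

Specimen A: adjusted count: 9337 − 8 + 17 = 9346 varves.
A: Mean rate = 5547.5 mm / 9346 years ≈ 0.594 mm/yr.
B's length ≈ 0.594 × 10864 = 6453.2 mm.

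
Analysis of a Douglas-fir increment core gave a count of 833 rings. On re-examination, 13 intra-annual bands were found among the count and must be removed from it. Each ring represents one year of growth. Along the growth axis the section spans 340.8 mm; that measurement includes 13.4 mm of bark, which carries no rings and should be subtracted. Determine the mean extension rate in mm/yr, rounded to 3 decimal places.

0.399 mm/yr

Correcting the raw count gives 833 − 13 = 820 true rings.
Net length = 340.8 − 13.4 = 327.4 mm.
Mean rate = 327.4 mm / 820 years ≈ 0.399 mm/yr.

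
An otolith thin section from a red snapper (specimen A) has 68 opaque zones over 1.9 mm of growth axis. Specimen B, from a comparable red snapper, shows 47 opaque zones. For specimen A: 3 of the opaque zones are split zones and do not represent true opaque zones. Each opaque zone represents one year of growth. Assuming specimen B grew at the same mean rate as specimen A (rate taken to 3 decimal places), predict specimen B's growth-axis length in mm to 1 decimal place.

1.4 mm

Specimen A: correcting the raw count gives 68 − 3 = 65 true opaque zones.
A: Mean rate = 1.9 mm / 65 years ≈ 0.029 mm per year.
For B, 0.029 mm/year × 47 years = 1.4 mm.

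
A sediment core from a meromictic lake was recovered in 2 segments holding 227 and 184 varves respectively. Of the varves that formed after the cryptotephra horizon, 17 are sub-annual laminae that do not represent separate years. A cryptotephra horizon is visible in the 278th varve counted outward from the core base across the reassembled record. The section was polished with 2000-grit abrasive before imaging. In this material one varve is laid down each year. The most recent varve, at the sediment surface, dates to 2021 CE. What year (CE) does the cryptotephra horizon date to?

1905 CE

Total varves = 227 + 184 = 411.
411 − 278 = 133 varves lie beyond the cryptotephra horizon toward the sediment surface.
Excluding 17 false varves: 133 − 17 = 116.
The varve at the sediment surface is 2021 CE, so the cryptotephra horizon dates to 2021 − 116 = 1905 CE.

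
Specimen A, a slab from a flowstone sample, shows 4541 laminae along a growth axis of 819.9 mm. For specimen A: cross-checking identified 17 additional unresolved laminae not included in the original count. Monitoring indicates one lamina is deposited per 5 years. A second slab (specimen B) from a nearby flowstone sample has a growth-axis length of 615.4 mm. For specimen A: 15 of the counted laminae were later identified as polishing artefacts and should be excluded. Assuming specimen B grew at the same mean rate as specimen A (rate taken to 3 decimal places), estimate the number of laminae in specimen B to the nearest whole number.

3419 laminae

Specimen A: true lamina count = 4541 − 15 + 17 = 4543.
Specimen A: multiplying by 5 years per lamina: 4543 × 5 = 22715 years.
A: Extension rate ≈ 819.9 / 22715 = 0.036 mm per year.
For B, 615.4 / 0.036 = 17094.44 years; at 5 years per lamina that is 17094.44 / 5 ≈ 3419 laminae.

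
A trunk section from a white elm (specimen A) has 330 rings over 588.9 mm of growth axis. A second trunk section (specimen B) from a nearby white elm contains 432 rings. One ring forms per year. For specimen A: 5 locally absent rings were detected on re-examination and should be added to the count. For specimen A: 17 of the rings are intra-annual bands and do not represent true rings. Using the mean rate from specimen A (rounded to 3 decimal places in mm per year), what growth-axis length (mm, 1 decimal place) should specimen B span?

Specimen A: correcting the raw count gives 330 − 17 + 5 = 318 true rings.
A: Extension rate ≈ 588.9 / 318 = 1.852 mm per year.
Length of B = 1.852 × 432 = 800.1 mm.

800.1 mm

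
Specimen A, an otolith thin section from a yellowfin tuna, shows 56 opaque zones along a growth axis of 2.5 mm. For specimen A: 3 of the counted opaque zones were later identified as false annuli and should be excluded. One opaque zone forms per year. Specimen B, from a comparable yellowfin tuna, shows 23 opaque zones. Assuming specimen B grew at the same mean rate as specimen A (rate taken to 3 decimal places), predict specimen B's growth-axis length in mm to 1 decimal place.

Specimen A: adjusted count: 56 − 3 = 53 opaque zones.
A: Extension rate ≈ 2.5 / 53 = 0.047 mm/year.
B's length ≈ 0.047 × 23 = 1.1 mm.

1.1 mm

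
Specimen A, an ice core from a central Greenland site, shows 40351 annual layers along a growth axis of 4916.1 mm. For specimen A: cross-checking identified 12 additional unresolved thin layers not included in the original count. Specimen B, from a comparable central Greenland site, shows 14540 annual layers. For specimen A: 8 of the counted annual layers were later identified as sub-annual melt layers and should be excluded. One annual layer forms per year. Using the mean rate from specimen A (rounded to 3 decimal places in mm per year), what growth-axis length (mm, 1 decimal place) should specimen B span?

Specimen A: adjusted count: 40351 − 8 + 12 = 40355 annual layers.
A: Extension rate ≈ 4916.1 / 40355 = 0.122 mm/year.
Length of B = 0.122 × 14540 = 1773.9 mm.

1773.9 mm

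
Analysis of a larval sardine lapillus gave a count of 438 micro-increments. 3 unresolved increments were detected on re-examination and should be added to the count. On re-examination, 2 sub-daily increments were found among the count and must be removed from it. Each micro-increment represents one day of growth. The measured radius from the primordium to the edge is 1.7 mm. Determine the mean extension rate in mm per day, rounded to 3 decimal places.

0.004 mm per day

Adjusted count: 438 − 2 + 3 = 439 micro-increments.
1.7 mm over 439 days gives 1.7 / 439 ≈ 0.004 mm per day.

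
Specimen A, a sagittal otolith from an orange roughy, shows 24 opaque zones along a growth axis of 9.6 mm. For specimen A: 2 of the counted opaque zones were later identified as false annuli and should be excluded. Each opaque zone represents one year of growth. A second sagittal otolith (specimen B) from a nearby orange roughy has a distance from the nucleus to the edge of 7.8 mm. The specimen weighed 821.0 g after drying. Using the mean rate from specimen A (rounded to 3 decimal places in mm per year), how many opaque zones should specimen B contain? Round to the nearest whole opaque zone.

Specimen A: correcting the raw count gives 24 − 2 = 22 true opaque zones.
A: Mean rate = 9.6 mm / 22 years ≈ 0.436 mm/yr.
Specimen B: 7.8 mm / 0.436 mm per year = 17.89 years ≈ 18 opaque zones.

18 opaque zones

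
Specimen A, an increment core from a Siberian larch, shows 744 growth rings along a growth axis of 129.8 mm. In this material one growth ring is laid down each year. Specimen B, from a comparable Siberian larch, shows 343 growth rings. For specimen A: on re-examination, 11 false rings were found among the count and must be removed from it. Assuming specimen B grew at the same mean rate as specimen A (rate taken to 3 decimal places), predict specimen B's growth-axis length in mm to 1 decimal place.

60.7 mm

Specimen A: correcting the raw count gives 744 − 11 = 733 true growth rings.
A: 129.8 mm over 733 years gives 129.8 / 733 ≈ 0.177 mm per year.
For B, 0.177 mm/year × 343 years = 60.7 mm.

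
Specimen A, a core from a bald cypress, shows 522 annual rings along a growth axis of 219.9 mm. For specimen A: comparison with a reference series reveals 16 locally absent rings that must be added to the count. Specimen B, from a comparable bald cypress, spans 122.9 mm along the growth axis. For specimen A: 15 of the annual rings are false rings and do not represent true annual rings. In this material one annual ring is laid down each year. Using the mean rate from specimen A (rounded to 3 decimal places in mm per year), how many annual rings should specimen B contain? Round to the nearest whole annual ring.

Specimen A: true annual ring count = 522 − 15 + 16 = 523.
A: Extension rate ≈ 219.9 / 523 = 0.420 mm/yr.
Specimen B: 122.9 mm / 0.420 mm per year = 292.62 years ≈ 293 annual rings.

293 annual rings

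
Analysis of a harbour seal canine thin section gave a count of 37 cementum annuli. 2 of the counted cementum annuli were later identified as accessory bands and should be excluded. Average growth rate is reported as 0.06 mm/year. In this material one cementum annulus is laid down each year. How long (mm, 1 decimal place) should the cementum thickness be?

Adjusted count: 37 − 2 = 35 cementum annuli.
Predicted length = 0.06 mm/year × 35 years = 2.1 mm.

2.1 mm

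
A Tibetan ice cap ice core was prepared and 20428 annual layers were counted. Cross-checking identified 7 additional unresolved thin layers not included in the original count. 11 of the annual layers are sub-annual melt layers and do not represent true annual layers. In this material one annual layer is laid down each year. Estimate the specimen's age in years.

After corrections the count is 20428 − 11 + 7 = 20424 annual layers.
With a one-to-one annual layer periodicity this is 20424 years.

20424 yr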